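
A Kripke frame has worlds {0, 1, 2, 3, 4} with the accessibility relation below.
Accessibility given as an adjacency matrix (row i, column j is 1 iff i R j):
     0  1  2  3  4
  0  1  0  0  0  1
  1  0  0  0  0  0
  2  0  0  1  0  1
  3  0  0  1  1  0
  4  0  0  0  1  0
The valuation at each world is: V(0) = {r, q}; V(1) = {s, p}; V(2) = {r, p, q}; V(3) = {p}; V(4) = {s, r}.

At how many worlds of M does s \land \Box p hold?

Let φ = s \land \Box p. Evaluate φ at each world:
  0 (successors {0, 4}): φ is false.
  1 (successors ∅): φ is true.
  2 (successors {2, 4}): φ is false.
  3 (successors {2, 3}): φ is false.
  4 (successors {3}): φ is true.
For instance, at 3:
  At 3: s is false, \Box p is true, so s \land \Box p is false.
    At 3: \Box p requires p at every successor {2, 3}.
      At 2: p is true.
      At 3: p is true.
    So \Box p is true at 3.
Satisfying worlds: {1, 4}

2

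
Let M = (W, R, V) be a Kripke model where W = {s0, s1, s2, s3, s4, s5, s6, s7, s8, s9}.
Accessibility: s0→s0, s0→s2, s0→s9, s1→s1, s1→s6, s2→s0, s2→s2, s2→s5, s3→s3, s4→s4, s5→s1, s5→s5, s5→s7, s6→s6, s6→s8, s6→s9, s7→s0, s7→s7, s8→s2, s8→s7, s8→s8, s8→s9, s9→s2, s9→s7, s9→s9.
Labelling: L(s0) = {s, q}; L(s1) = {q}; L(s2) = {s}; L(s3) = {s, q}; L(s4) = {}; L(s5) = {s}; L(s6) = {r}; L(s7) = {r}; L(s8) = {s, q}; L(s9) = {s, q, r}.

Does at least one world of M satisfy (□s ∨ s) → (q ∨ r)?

Recall that □ψ holds at a world iff ψ holds at every accessible world, and ◇ψ holds iff ψ holds at some accessible world.
Let φ = (□s ∨ s) → (q ∨ r). Evaluate φ at each world:
  s0 (successors {s0, s2, s9}): φ is true.
  s1 (successors {s1, s6}): φ is true.
  s2 (successors {s0, s2, s5}): φ is false.
  s3 (successors {s3}): φ is true.
  s4 (successors {s4}): φ is true.
  s5 (successors {s1, s5, s7}): φ is false.
  s6 (successors {s6, s8, s9}): φ is true.
  s7 (successors {s0, s7}): φ is true.
  s8 (successors {s2, s7, s8, s9}): φ is true.
  s9 (successors {s2, s7, s9}): φ is true.
Detail at s0 (witness):
  At s0: □s ∨ s is true, q ∨ r is true, so (□s ∨ s) → (q ∨ r) is true.
    At s0: □s is true, s is true, so □s ∨ s is true.
      At s0: □s requires s at every successor {s0, s2, s9}.
        At s0: s is true.
        At s2: s is true.
        At s9: s is true.
      So □s is true at s0.

Yes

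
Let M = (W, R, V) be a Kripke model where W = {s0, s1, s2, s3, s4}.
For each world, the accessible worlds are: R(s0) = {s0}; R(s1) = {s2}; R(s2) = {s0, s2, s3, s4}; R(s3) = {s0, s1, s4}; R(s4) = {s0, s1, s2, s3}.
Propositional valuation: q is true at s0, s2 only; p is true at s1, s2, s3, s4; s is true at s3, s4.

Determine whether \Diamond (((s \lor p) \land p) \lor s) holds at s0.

No

At s0: \Diamond (((s \lor p) \land p) \lor s) requires ((s \lor p) \land p) \lor s at some successor in {s0}.
  At s0: ((s \lor p) \land p) \lor s is false.
So \Diamond (((s \lor p) \land p) \lor s) is false at s0.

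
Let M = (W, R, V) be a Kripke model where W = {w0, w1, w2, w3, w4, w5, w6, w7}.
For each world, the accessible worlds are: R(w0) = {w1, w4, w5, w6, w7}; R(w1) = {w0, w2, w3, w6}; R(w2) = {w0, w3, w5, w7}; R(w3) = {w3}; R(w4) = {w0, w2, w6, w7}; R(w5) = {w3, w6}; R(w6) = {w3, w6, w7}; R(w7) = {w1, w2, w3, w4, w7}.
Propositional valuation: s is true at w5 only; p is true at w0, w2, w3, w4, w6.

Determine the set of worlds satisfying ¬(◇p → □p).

w0, w2, w4, w6, w7

Let φ = ¬(◇p → □p). Evaluate φ at each world:
  w0 (successors {w1, w4, w5, w6, w7}): φ is true.
  w1 (successors {w0, w2, w3, w6}): φ is false.
  w2 (successors {w0, w3, w5, w7}): φ is true.
  w3 (successors {w3}): φ is false.
  w4 (successors {w0, w2, w6, w7}): φ is true.
  w5 (successors {w3, w6}): φ is false.
  w6 (successors {w3, w6, w7}): φ is true.
  w7 (successors {w1, w2, w3, w4, w7}): φ is true.
For instance, at w3:
  At w3: ◇p → □p is true, so ¬(◇p → □p) is false.
    At w3: ◇p is true, □p is true, so ◇p → □p is true.
      At w3: ◇p requires p at some successor in {w3}.
        p holds at w3, so ◇p is true at w3.
      At w3: □p requires p at every successor {w3}.
        At w3: p is true.
      So □p is true at w3.
Satisfying worlds: {w0, w2, w4, w6, w7}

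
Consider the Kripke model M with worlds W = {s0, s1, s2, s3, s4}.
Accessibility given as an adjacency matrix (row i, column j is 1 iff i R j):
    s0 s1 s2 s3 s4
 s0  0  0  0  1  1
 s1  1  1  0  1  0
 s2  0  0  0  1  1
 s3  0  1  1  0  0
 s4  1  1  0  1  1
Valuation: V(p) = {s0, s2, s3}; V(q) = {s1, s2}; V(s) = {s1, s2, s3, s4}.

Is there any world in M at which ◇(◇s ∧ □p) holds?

Let φ = ◇(◇s ∧ □p). Evaluate φ at each world:
  s0 (successors {s3, s4}): φ is false.
  s1 (successors {s0, s1, s3}): φ is false.
  s2 (successors {s3, s4}): φ is false.
  s3 (successors {s1, s2}): φ is false.
  s4 (successors {s0, s1, s3, s4}): φ is false.
For instance, at s1:
  At s1: ◇(◇s ∧ □p) requires ◇s ∧ □p at some successor in {s0, s1, s3}.
    At s0: ◇s ∧ □p is false.
    At s1: ◇s ∧ □p is false.
    At s3: ◇s ∧ □p is false.
  So ◇(◇s ∧ □p) is false at s1.

No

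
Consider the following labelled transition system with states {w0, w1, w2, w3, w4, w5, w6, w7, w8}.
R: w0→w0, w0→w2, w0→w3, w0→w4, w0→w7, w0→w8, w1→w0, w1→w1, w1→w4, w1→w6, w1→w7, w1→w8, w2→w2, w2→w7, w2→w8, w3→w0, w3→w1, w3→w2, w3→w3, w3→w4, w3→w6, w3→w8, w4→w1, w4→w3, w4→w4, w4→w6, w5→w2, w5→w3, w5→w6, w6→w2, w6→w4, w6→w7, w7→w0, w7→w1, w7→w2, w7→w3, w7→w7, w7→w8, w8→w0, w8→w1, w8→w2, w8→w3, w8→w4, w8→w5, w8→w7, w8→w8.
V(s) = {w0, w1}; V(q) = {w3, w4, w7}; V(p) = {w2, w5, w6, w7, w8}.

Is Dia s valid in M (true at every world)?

Let φ = Dia s. Evaluate φ at each world:
  w0 (successors {w0, w2, w3, w4, w7, w8}): φ is true.
  w1 (successors {w0, w1, w4, w6, w7, w8}): φ is true.
  w2 (successors {w2, w7, w8}): φ is false.
  w3 (successors {w0, w1, w2, w3, w4, w6, w8}): φ is true.
  w4 (successors {w1, w3, w4, w6}): φ is true.
  w5 (successors {w2, w3, w6}): φ is false.
  w6 (successors {w2, w4, w7}): φ is false.
  w7 (successors {w0, w1, w2, w3, w7, w8}): φ is true.
  w8 (successors {w0, w1, w2, w3, w4, w5, w7, w8}): φ is true.
Detail at w2 (counterexample):
  At w2: Dia s requires s at some successor in {w2, w7, w8}.
    At w2: s is false.
    At w7: s is false.
    At w8: s is false.
  So Dia s is false at w2.

No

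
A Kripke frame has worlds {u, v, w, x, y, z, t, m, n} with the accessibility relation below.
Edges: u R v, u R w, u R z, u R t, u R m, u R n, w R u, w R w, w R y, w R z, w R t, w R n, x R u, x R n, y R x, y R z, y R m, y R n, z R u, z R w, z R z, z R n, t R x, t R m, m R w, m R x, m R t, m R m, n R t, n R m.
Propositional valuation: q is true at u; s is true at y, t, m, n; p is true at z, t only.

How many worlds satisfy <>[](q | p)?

1

Recall that []ψ holds at a world iff ψ holds at every accessible world, and <>ψ holds iff ψ holds at some accessible world.
Let φ = <>[](q | p). Evaluate φ at each world:
  u (successors {v, w, z, t, m, n}): φ is true.
  v (successors ∅): φ is false.
  w (successors {u, w, y, z, t, n}): φ is false.
  x (successors {u, n}): φ is false.
  y (successors {x, z, m, n}): φ is false.
  z (successors {u, w, z, n}): φ is false.
  t (successors {x, m}): φ is false.
  m (successors {w, x, t, m}): φ is false.
  n (successors {t, m}): φ is false.
For instance, at y:
  At y: <>[](q | p) requires [](q | p) at some successor in {x, z, m, n}.
    At x: [](q | p) is false.
    At z: [](q | p) is false.
    At m: [](q | p) is false.
    At n: [](q | p) is false.
  So <>[](q | p) is false at y.
Satisfying worlds: {u}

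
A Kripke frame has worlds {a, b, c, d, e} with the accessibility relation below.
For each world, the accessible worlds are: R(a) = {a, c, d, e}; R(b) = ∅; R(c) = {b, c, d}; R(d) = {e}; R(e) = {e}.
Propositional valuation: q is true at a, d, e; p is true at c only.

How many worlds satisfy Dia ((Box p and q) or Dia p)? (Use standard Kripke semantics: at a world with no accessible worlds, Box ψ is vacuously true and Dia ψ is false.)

Recall that Box ψ holds at a world iff ψ holds at every accessible world, and Dia ψ holds iff ψ holds at some accessible world.
Let φ = Dia ((Box p and q) or Dia p). Evaluate φ at each world:
  a (successors {a, c, d, e}): φ is true.
  b (successors ∅): φ is false.
  c (successors {b, c, d}): φ is true.
  d (successors {e}): φ is false.
  e (successors {e}): φ is false.
For instance, at e:
  At e: Dia ((Box p and q) or Dia p) requires (Box p and q) or Dia p at some successor in {e}.
    At e: (Box p and q) or Dia p is false.
  So Dia ((Box p and q) or Dia p) is false at e.
Satisfying worlds: {a, c}

2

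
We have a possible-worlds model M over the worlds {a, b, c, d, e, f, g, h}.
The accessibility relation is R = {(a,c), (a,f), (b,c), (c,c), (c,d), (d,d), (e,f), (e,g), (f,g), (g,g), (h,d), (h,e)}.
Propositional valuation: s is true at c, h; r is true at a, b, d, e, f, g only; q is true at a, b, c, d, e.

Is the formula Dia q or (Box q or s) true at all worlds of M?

Let φ = Dia q or (Box q or s). Evaluate φ at each world:
  a (successors {c, f}): φ is true.
  b (successors {c}): φ is true.
  c (successors {c, d}): φ is true.
  d (successors {d}): φ is true.
  e (successors {f, g}): φ is false.
  f (successors {g}): φ is false.
  g (successors {g}): φ is false.
  h (successors {d, e}): φ is true.
Detail at e (counterexample):
  At e: Dia q is false, Box q or s is false, so Dia q or (Box q or s) is false.
    At e: Dia q requires q at some successor in {f, g}.
      At f: q is false.
      At g: q is false.
    So Dia q is false at e.
    At e: Box q is false, s is false, so Box q or s is false.
      At e: Box q requires q at every successor {f, g}.
        q fails at f, so Box q is false at e.

No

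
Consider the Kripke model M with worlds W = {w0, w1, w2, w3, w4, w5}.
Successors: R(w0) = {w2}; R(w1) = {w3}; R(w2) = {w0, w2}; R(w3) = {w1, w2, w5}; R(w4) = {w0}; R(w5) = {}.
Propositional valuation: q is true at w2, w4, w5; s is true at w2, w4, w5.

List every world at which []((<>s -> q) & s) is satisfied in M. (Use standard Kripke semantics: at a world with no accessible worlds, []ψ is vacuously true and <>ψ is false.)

Let φ = []((<>s -> q) & s). Evaluate φ at each world:
  w0 (successors {w2}): φ is true.
  w1 (successors {w3}): φ is false.
  w2 (successors {w0, w2}): φ is false.
  w3 (successors {w1, w2, w5}): φ is false.
  w4 (successors {w0}): φ is false.
  w5 (successors ∅): φ is true.
For instance, at w3:
  At w3: []((<>s -> q) & s) requires (<>s -> q) & s at every successor {w1, w2, w5}.
    (<>s -> q) & s fails at w1, so []((<>s -> q) & s) is false at w3.
      At w1: <>s -> q is true, s is false, so (<>s -> q) & s is false.
Satisfying worlds: {w0, w5}

w0, w5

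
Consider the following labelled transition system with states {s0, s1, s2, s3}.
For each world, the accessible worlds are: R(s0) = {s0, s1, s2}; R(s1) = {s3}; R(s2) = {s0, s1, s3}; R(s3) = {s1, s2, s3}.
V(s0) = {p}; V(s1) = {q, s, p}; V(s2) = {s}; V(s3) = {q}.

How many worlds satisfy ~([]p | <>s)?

1

Let φ = ~([]p | <>s). Evaluate φ at each world:
  s0 (successors {s0, s1, s2}): φ is false.
  s1 (successors {s3}): φ is true.
  s2 (successors {s0, s1, s3}): φ is false.
  s3 (successors {s1, s2, s3}): φ is false.
For instance, at s1:
  At s1: []p | <>s is false, so ~([]p | <>s) is true.
    At s1: []p is false, <>s is false, so []p | <>s is false.
      At s1: []p requires p at every successor {s3}.
        p fails at s3, so []p is false at s1.
      At s1: <>s requires s at some successor in {s3}.
        At s3: s is false.
      So <>s is false at s1.
Satisfying worlds: {s1}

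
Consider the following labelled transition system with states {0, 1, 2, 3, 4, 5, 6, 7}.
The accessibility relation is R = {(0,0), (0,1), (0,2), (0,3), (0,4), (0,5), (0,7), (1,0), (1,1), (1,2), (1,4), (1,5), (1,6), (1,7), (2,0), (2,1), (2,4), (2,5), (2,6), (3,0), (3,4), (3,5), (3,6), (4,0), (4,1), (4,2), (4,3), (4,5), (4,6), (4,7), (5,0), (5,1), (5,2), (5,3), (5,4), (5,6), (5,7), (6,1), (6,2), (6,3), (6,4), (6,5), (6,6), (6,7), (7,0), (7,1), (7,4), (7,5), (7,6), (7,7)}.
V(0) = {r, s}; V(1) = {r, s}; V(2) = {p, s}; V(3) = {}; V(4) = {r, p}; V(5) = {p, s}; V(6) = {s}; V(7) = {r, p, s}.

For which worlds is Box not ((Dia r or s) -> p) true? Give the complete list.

none

Recall that Box ψ holds at a world iff ψ holds at every accessible world, and Dia ψ holds iff ψ holds at some accessible world.
Let φ = Box not ((Dia r or s) -> p). Evaluate φ at each world:
  0 (successors {0, 1, 2, 3, 4, 5, 7}): φ is false.
  1 (successors {0, 1, 2, 4, 5, 6, 7}): φ is false.
  2 (successors {0, 1, 4, 5, 6}): φ is false.
  3 (successors {0, 4, 5, 6}): φ is false.
  4 (successors {0, 1, 2, 3, 5, 6, 7}): φ is false.
  5 (successors {0, 1, 2, 3, 4, 6, 7}): φ is false.
  6 (successors {1, 2, 3, 4, 5, 6, 7}): φ is false.
  7 (successors {0, 1, 4, 5, 6, 7}): φ is false.
For instance, at 4:
  At 4: Box not ((Dia r or s) -> p) requires not ((Dia r or s) -> p) at every successor {0, 1, 2, 3, 5, 6, 7}.
    not ((Dia r or s) -> p) fails at 2, so Box not ((Dia r or s) -> p) is false at 4.
      At 2: (Dia r or s) -> p is true, so not ((Dia r or s) -> p) is false.
Satisfying worlds: none.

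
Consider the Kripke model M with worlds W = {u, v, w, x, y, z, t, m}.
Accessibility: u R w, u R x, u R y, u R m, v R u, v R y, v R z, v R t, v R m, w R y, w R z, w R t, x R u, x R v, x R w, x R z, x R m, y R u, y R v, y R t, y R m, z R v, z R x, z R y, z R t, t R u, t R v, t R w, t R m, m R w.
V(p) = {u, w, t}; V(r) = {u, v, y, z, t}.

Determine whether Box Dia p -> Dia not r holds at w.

At w: Box Dia p is true, Dia not r is false, so Box Dia p -> Dia not r is false.
  At w: Box Dia p requires Dia p at every successor {y, z, t}.
      At y: Dia p requires p at some successor in {u, v, t, m}.
        p holds at u, so Dia p is true at y.
      At z: Dia p requires p at some successor in {v, x, y, t}.
        p holds at t, so Dia p is true at z.
      At t: Dia p requires p at some successor in {u, v, w, m}.
        p holds at u, so Dia p is true at t.
  So Box Dia p is true at w.
  At w: Dia not r requires not r at some successor in {y, z, t}.
    At y: not r is false.
    At z: not r is false.
    At t: not r is false.
  So Dia not r is false at w.

No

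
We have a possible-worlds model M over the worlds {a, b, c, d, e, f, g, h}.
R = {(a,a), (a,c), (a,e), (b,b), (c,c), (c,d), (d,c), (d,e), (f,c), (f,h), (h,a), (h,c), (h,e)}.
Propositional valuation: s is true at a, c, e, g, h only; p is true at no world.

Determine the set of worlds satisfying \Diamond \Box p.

a, d, h

Let φ = \Diamond \Box p. Evaluate φ at each world:
  a (successors {a, c, e}): φ is true.
  b (successors {b}): φ is false.
  c (successors {c, d}): φ is false.
  d (successors {c, e}): φ is true.
  e (successors ∅): φ is false.
  f (successors {c, h}): φ is false.
  g (successors ∅): φ is false.
  h (successors {a, c, e}): φ is true.
For instance, at a:
  At a: \Diamond \Box p requires \Box p at some successor in {a, c, e}.
    \Box p holds at e, so \Diamond \Box p is true at a.
      At e: no accessible worlds, so \Box p holds vacuously.
Satisfying worlds: {a, d, h}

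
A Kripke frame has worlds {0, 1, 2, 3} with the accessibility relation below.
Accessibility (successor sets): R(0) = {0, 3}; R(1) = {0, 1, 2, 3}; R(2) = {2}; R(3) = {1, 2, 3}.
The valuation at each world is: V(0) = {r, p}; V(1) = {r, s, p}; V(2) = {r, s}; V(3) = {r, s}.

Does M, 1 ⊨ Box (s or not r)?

At 1: Box (s or not r) requires s or not r at every successor {0, 1, 2, 3}.
  s or not r fails at 0, so Box (s or not r) is false at 1.

No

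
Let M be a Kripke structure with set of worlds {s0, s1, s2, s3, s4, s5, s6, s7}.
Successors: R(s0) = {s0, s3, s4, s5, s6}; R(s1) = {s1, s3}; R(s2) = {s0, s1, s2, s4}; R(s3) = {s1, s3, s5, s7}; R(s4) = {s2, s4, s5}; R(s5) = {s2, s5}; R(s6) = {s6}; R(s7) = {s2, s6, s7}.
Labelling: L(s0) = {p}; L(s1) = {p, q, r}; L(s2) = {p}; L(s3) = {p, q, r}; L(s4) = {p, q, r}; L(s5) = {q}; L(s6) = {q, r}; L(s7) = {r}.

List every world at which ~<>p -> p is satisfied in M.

s0, s1, s2, s3, s4, s5, s7

Recall that <>ψ holds at a world iff ψ holds at some accessible world.
Let φ = ~<>p -> p. Evaluate φ at each world:
  s0 (successors {s0, s3, s4, s5, s6}): φ is true.
  s1 (successors {s1, s3}): φ is true.
  s2 (successors {s0, s1, s2, s4}): φ is true.
  s3 (successors {s1, s3, s5, s7}): φ is true.
  s4 (successors {s2, s4, s5}): φ is true.
  s5 (successors {s2, s5}): φ is true.
  s6 (successors {s6}): φ is false.
  s7 (successors {s2, s6, s7}): φ is true.
For instance, at s0:
  At s0: ~<>p is false, p is true, so ~<>p -> p is true.
    At s0: <>p is true, so ~<>p is false.
      At s0: <>p requires p at some successor in {s0, s3, s4, s5, s6}.
        p holds at s0, so <>p is true at s0.
Satisfying worlds: {s0, s1, s2, s3, s4, s5, s7}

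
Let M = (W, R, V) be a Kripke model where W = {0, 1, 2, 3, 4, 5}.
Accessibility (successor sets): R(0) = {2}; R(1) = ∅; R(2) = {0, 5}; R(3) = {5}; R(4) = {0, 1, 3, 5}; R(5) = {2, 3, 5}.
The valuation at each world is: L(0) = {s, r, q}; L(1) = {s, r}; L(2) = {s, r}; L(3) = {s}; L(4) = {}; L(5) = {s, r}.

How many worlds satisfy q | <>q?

Recall that <>ψ holds at a world iff ψ holds at some accessible world.
Let φ = q | <>q. Evaluate φ at each world:
  0 (successors {2}): φ is true.
  1 (successors ∅): φ is false.
  2 (successors {0, 5}): φ is true.
  3 (successors {5}): φ is false.
  4 (successors {0, 1, 3, 5}): φ is true.
  5 (successors {2, 3, 5}): φ is false.
For instance, at 3:
  At 3: q is false, <>q is false, so q | <>q is false.
    At 3: <>q requires q at some successor in {5}.
      At 5: q is false.
    So <>q is false at 3.
Satisfying worlds: {0, 2, 4}

3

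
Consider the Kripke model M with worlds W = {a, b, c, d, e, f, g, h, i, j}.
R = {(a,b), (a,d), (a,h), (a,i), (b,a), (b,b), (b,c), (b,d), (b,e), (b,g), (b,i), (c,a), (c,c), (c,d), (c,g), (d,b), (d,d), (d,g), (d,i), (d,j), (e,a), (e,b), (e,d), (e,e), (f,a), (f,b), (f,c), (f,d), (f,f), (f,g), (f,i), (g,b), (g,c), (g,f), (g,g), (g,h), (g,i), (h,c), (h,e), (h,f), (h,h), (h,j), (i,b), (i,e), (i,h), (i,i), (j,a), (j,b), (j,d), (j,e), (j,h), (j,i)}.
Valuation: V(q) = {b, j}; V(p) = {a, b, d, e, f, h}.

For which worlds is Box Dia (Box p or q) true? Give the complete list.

a, d, e, i, j

Let φ = Box Dia (Box p or q). Evaluate φ at each world:
  a (successors {b, d, h, i}): φ is true.
  b (successors {a, b, c, d, e, g, i}): φ is false.
  c (successors {a, c, d, g}): φ is false.
  d (successors {b, d, g, i, j}): φ is true.
  e (successors {a, b, d, e}): φ is true.
  f (successors {a, b, c, d, f, g, i}): φ is false.
  g (successors {b, c, f, g, h, i}): φ is false.
  h (successors {c, e, f, h, j}): φ is false.
  i (successors {b, e, h, i}): φ is true.
  j (successors {a, b, d, e, h, i}): φ is true.
For instance, at b:
  At b: Box Dia (Box p or q) requires Dia (Box p or q) at every successor {a, b, c, d, e, g, i}.
    Dia (Box p or q) fails at c, so Box Dia (Box p or q) is false at b.
      At c: Dia (Box p or q) requires Box p or q at some successor in {a, c, d, g}.
        At a: Box p or q is false.
        At c: Box p or q is false.
        At d: Box p or q is false.
        At g: Box p or q is false.
      So Dia (Box p or q) is false at c.
Satisfying worlds: {a, d, e, i, j}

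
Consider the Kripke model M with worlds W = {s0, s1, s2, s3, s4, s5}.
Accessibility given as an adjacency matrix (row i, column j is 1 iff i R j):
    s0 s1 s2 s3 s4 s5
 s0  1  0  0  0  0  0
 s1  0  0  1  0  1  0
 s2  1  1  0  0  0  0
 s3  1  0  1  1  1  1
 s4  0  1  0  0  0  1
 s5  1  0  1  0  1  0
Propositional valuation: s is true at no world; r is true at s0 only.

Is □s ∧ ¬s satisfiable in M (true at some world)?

No

Recall that □ψ holds at a world iff ψ holds at every accessible world, and ◇ψ holds iff ψ holds at some accessible world.
Let φ = □s ∧ ¬s. Evaluate φ at each world:
  s0 (successors {s0}): φ is false.
  s1 (successors {s2, s4}): φ is false.
  s2 (successors {s0, s1}): φ is false.
  s3 (successors {s0, s2, s3, s4, s5}): φ is false.
  s4 (successors {s1, s5}): φ is false.
  s5 (successors {s0, s2, s4}): φ is false.
For instance, at s3:
  At s3: □s is false, ¬s is true, so □s ∧ ¬s is false.
    At s3: □s requires s at every successor {s0, s2, s3, s4, s5}.
      s fails at s0, so □s is false at s3.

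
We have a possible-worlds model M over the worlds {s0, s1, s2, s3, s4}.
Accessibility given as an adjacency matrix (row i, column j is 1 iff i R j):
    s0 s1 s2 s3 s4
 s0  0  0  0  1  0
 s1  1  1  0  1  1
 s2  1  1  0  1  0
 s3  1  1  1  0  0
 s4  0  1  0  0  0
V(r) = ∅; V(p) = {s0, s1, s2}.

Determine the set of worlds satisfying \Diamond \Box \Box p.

s1, s2, s3

Recall that \Box ψ holds at a world iff ψ holds at every accessible world, and \Diamond ψ holds iff ψ holds at some accessible world.
Let φ = \Diamond \Box \Box p. Evaluate φ at each world:
  s0 (successors {s3}): φ is false.
  s1 (successors {s0, s1, s3, s4}): φ is true.
  s2 (successors {s0, s1, s3}): φ is true.
  s3 (successors {s0, s1, s2}): φ is true.
  s4 (successors {s1}): φ is false.
For instance, at s2:
  At s2: \Diamond \Box \Box p requires \Box \Box p at some successor in {s0, s1, s3}.
    \Box \Box p holds at s0, so \Diamond \Box \Box p is true at s2.
      At s0: \Box \Box p requires \Box p at every successor {s3}.
        At s3: \Box p is true.
      So \Box \Box p is true at s0.
Satisfying worlds: {s1, s2, s3}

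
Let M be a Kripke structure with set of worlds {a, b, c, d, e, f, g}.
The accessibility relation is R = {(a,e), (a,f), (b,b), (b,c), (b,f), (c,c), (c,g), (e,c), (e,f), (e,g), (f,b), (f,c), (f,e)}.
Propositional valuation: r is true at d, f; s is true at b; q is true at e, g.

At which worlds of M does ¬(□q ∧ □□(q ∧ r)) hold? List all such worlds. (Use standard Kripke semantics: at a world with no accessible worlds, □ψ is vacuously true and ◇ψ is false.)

a, b, c, e, f

Let φ = ¬(□q ∧ □□(q ∧ r)). Evaluate φ at each world:
  a (successors {e, f}): φ is true.
  b (successors {b, c, f}): φ is true.
  c (successors {c, g}): φ is true.
  d (successors ∅): φ is false.
  e (successors {c, f, g}): φ is true.
  f (successors {b, c, e}): φ is true.
  g (successors ∅): φ is false.
For instance, at a:
  At a: □q ∧ □□(q ∧ r) is false, so ¬(□q ∧ □□(q ∧ r)) is true.
    At a: □q is false, □□(q ∧ r) is false, so □q ∧ □□(q ∧ r) is false.
      At a: □q requires q at every successor {e, f}.
        q fails at f, so □q is false at a.
      At a: □□(q ∧ r) requires □(q ∧ r) at every successor {e, f}.
        □(q ∧ r) fails at e, so □□(q ∧ r) is false at a.
Satisfying worlds: {a, b, c, e, f}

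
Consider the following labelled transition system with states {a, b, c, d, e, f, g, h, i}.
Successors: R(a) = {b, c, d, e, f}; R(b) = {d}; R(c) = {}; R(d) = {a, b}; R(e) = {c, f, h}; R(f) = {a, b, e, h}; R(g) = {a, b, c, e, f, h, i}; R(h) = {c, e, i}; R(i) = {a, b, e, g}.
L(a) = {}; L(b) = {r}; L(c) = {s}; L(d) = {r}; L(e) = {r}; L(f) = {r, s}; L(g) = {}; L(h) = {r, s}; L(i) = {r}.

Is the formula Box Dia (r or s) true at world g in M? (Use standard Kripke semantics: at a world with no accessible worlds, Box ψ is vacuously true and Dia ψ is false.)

Recall that Box ψ holds at a world iff ψ holds at every accessible world, and Dia ψ holds iff ψ holds at some accessible world.
At g: Box Dia (r or s) requires Dia (r or s) at every successor {a, b, c, e, f, h, i}.
  Dia (r or s) fails at c, so Box Dia (r or s) is false at g.
    At c: no accessible worlds, so Dia (r or s) is false.

No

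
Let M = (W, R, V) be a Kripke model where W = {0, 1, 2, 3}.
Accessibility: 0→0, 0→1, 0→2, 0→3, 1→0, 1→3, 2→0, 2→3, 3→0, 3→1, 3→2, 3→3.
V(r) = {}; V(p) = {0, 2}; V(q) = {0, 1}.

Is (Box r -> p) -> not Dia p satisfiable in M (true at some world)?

No

Let φ = (Box r -> p) -> not Dia p. Evaluate φ at each world:
  0 (successors {0, 1, 2, 3}): φ is false.
  1 (successors {0, 3}): φ is false.
  2 (successors {0, 3}): φ is false.
  3 (successors {0, 1, 2, 3}): φ is false.
For instance, at 1:
  At 1: Box r -> p is true, not Dia p is false, so (Box r -> p) -> not Dia p is false.
    At 1: Box r is false, p is false, so Box r -> p is true.
      At 1: Box r requires r at every successor {0, 3}.
        r fails at 0, so Box r is false at 1.
    At 1: Dia p is true, so not Dia p is false.
      At 1: Dia p requires p at some successor in {0, 3}.
        p holds at 0, so Dia p is true at 1.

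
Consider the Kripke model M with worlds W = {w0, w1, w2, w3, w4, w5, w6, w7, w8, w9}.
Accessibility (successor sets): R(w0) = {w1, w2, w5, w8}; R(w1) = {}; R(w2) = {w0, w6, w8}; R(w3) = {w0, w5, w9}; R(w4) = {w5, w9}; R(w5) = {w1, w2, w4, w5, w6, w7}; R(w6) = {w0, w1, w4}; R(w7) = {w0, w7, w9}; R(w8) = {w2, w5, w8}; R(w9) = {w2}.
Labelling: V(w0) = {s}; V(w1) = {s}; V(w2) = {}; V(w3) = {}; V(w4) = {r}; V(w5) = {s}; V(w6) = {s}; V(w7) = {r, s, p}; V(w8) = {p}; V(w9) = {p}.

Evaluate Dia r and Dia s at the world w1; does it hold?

No

At w1: Dia r is false, Dia s is false, so Dia r and Dia s is false.
  At w1: no accessible worlds, so Dia r is false.
  At w1: no accessible worlds, so Dia s is false.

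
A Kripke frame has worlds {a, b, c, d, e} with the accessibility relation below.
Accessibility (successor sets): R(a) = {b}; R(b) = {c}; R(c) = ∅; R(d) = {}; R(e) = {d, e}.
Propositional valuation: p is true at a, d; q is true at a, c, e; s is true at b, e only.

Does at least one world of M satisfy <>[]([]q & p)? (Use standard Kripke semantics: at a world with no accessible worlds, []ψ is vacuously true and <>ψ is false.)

Yes

Recall that []ψ holds at a world iff ψ holds at every accessible world, and <>ψ holds iff ψ holds at some accessible world.
Let φ = <>[]([]q & p). Evaluate φ at each world:
  a (successors {b}): φ is false.
  b (successors {c}): φ is true.
  c (successors ∅): φ is false.
  d (successors ∅): φ is false.
  e (successors {d, e}): φ is true.
Detail at b (witness):
  At b: <>[]([]q & p) requires []([]q & p) at some successor in {c}.
    []([]q & p) holds at c, so <>[]([]q & p) is true at b.
      At c: no accessible worlds, so []([]q & p) holds vacuously.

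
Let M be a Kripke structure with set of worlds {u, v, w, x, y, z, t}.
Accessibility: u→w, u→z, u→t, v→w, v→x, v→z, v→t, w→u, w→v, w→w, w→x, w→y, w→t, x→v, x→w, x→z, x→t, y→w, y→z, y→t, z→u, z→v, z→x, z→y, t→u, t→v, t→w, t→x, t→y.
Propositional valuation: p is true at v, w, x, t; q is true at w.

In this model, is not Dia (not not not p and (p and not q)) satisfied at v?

At v: Dia (not not not p and (p and not q)) is false, so not Dia (not not not p and (p and not q)) is true.
  At v: Dia (not not not p and (p and not q)) requires not not not p and (p and not q) at some successor in {w, x, z, t}.
    At w: not not not p and (p and not q) is false.
    At x: not not not p and (p and not q) is false.
    At z: not not not p and (p and not q) is false.
    At t: not not not p and (p and not q) is false.
  So Dia (not not not p and (p and not q)) is false at v.

Yes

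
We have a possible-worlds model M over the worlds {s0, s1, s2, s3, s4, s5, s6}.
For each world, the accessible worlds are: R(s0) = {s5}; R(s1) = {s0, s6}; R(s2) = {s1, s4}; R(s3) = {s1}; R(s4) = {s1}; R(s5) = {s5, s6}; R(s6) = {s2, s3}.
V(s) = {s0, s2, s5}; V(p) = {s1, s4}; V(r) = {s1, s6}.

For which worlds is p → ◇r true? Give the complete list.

s0, s1, s2, s3, s4, s5, s6

Let φ = p → ◇r. Evaluate φ at each world:
  s0 (successors {s5}): φ is true.
  s1 (successors {s0, s6}): φ is true.
  s2 (successors {s1, s4}): φ is true.
  s3 (successors {s1}): φ is true.
  s4 (successors {s1}): φ is true.
  s5 (successors {s5, s6}): φ is true.
  s6 (successors {s2, s3}): φ is true.
For instance, at s6:
  At s6: p is false, ◇r is false, so p → ◇r is true.
    At s6: ◇r requires r at some successor in {s2, s3}.
      At s2: r is false.
      At s3: r is false.
    So ◇r is false at s6.
Satisfying worlds: {s0, s1, s2, s3, s4, s5, s6}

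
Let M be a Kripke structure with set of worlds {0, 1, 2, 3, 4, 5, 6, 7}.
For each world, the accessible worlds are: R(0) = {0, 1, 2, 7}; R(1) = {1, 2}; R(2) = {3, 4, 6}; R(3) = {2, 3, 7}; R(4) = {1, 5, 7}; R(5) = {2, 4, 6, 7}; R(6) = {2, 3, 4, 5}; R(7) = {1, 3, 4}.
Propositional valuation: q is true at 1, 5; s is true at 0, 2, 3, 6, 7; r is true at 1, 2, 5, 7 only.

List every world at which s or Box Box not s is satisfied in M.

Let φ = s or Box Box not s. Evaluate φ at each world:
  0 (successors {0, 1, 2, 7}): φ is true.
  1 (successors {1, 2}): φ is false.
  2 (successors {3, 4, 6}): φ is true.
  3 (successors {2, 3, 7}): φ is true.
  4 (successors {1, 5, 7}): φ is false.
  5 (successors {2, 4, 6, 7}): φ is false.
  6 (successors {2, 3, 4, 5}): φ is true.
  7 (successors {1, 3, 4}): φ is true.
For instance, at 4:
  At 4: s is false, Box Box not s is false, so s or Box Box not s is false.
    At 4: Box Box not s requires Box not s at every successor {1, 5, 7}.
      Box not s fails at 1, so Box Box not s is false at 4.
Satisfying worlds: {0, 2, 3, 6, 7}

0, 2, 3, 6, 7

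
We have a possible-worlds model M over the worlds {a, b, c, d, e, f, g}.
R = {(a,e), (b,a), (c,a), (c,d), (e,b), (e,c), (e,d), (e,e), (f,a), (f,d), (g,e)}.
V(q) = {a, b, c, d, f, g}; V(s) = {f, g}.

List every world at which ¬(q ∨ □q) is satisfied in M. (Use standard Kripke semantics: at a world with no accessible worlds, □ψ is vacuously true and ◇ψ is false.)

Let φ = ¬(q ∨ □q). Evaluate φ at each world:
  a (successors {e}): φ is false.
  b (successors {a}): φ is false.
  c (successors {a, d}): φ is false.
  d (successors ∅): φ is false.
  e (successors {b, c, d, e}): φ is true.
  f (successors {a, d}): φ is false.
  g (successors {e}): φ is false.
For instance, at b:
  At b: q ∨ □q is true, so ¬(q ∨ □q) is false.
    At b: q is true, □q is true, so q ∨ □q is true.
      At b: □q requires q at every successor {a}.
        At a: q is true.
      So □q is true at b.
Satisfying worlds: {e}

e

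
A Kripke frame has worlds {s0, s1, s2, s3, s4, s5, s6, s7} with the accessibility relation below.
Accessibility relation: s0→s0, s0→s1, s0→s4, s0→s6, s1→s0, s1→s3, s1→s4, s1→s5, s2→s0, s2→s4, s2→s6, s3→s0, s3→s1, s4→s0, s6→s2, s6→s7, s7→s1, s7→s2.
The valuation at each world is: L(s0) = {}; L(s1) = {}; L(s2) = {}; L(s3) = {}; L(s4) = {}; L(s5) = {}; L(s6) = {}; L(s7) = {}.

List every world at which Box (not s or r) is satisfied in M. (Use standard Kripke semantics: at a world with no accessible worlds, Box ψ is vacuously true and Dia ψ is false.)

s0, s1, s2, s3, s4, s5, s6, s7

Recall that Box ψ holds at a world iff ψ holds at every accessible world, and Dia ψ holds iff ψ holds at some accessible world.
Let φ = Box (not s or r). Evaluate φ at each world:
  s0 (successors {s0, s1, s4, s6}): φ is true.
  s1 (successors {s0, s3, s4, s5}): φ is true.
  s2 (successors {s0, s4, s6}): φ is true.
  s3 (successors {s0, s1}): φ is true.
  s4 (successors {s0}): φ is true.
  s5 (successors ∅): φ is true.
  s6 (successors {s2, s7}): φ is true.
  s7 (successors {s1, s2}): φ is true.
For instance, at s6:
  At s6: Box (not s or r) requires not s or r at every successor {s2, s7}.
    At s2: not s or r is true.
    At s7: not s or r is true.
  So Box (not s or r) is true at s6.
Satisfying worlds: {s0, s1, s2, s3, s4, s5, s6, s7}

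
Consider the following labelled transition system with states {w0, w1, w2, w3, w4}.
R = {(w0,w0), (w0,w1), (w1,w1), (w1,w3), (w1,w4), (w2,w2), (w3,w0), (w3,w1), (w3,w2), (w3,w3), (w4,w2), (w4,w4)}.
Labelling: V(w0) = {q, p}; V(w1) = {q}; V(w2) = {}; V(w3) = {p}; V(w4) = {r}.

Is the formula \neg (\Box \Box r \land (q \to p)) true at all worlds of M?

Let φ = \neg (\Box \Box r \land (q \to p)). Evaluate φ at each world:
  w0 (successors {w0, w1}): φ is true.
  w1 (successors {w1, w3, w4}): φ is true.
  w2 (successors {w2}): φ is true.
  w3 (successors {w0, w1, w2, w3}): φ is true.
  w4 (successors {w2, w4}): φ is true.
For instance, at w2:
  At w2: \Box \Box r \land (q \to p) is false, so \neg (\Box \Box r \land (q \to p)) is true.
    At w2: \Box \Box r is false, q \to p is true, so \Box \Box r \land (q \to p) is false.
      At w2: \Box \Box r requires \Box r at every successor {w2}.
        \Box r fails at w2, so \Box \Box r is false at w2.

Yes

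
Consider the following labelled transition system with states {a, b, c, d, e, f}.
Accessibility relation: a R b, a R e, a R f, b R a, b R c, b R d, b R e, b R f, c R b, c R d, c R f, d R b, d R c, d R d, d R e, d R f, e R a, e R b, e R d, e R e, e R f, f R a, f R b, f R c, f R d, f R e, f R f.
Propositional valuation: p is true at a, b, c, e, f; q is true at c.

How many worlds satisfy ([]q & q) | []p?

Recall that []ψ holds at a world iff ψ holds at every accessible world, and <>ψ holds iff ψ holds at some accessible world.
Let φ = ([]q & q) | []p. Evaluate φ at each world:
  a (successors {b, e, f}): φ is true.
  b (successors {a, c, d, e, f}): φ is false.
  c (successors {b, d, f}): φ is false.
  d (successors {b, c, d, e, f}): φ is false.
  e (successors {a, b, d, e, f}): φ is false.
  f (successors {a, b, c, d, e, f}): φ is false.
For instance, at d:
  At d: []q & q is false, []p is false, so ([]q & q) | []p is false.
    At d: []q is false, q is false, so []q & q is false.
      At d: []q requires q at every successor {b, c, d, e, f}.
        q fails at b, so []q is false at d.
    At d: []p requires p at every successor {b, c, d, e, f}.
      p fails at d, so []p is false at d.
Satisfying worlds: {a}

1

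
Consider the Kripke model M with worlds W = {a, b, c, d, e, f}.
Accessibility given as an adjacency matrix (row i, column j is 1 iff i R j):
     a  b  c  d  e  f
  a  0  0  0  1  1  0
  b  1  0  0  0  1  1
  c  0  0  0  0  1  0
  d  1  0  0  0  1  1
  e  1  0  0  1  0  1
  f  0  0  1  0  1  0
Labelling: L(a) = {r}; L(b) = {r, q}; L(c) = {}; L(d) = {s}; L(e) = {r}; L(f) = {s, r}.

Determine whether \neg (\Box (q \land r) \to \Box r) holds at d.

At d: \Box (q \land r) \to \Box r is true, so \neg (\Box (q \land r) \to \Box r) is false.
  At d: \Box (q \land r) is false, \Box r is true, so \Box (q \land r) \to \Box r is true.
    At d: \Box (q \land r) requires q \land r at every successor {a, e, f}.
      q \land r fails at a, so \Box (q \land r) is false at d.
    At d: \Box r requires r at every successor {a, e, f}.
      At a: r is true.
      At e: r is true.
      At f: r is true.
    So \Box r is true at d.

No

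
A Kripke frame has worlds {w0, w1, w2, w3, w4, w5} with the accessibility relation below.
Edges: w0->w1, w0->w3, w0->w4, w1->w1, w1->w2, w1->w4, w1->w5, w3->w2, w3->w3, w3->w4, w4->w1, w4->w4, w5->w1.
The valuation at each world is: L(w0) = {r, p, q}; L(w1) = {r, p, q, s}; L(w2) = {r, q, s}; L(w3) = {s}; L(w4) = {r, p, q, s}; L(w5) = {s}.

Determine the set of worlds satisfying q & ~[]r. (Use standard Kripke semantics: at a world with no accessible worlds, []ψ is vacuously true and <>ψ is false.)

Let φ = q & ~[]r. Evaluate φ at each world:
  w0 (successors {w1, w3, w4}): φ is true.
  w1 (successors {w1, w2, w4, w5}): φ is true.
  w2 (successors ∅): φ is false.
  w3 (successors {w2, w3, w4}): φ is false.
  w4 (successors {w1, w4}): φ is false.
  w5 (successors {w1}): φ is false.
For instance, at w1:
  At w1: q is true, ~[]r is true, so q & ~[]r is true.
    At w1: []r is false, so ~[]r is true.
      At w1: []r requires r at every successor {w1, w2, w4, w5}.
        r fails at w5, so []r is false at w1.
Satisfying worlds: {w0, w1}

w0, w1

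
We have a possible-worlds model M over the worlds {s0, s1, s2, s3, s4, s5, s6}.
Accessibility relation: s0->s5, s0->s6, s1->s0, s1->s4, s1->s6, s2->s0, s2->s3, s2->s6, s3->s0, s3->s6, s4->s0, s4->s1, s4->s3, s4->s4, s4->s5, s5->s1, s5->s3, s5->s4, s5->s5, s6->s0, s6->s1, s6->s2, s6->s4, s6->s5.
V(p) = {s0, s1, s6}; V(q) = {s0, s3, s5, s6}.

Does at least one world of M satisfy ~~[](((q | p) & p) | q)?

Let φ = ~~[](((q | p) & p) | q). Evaluate φ at each world:
  s0 (successors {s5, s6}): φ is true.
  s1 (successors {s0, s4, s6}): φ is false.
  s2 (successors {s0, s3, s6}): φ is true.
  s3 (successors {s0, s6}): φ is true.
  s4 (successors {s0, s1, s3, s4, s5}): φ is false.
  s5 (successors {s1, s3, s4, s5}): φ is false.
  s6 (successors {s0, s1, s2, s4, s5}): φ is false.
Detail at s0 (witness):
  At s0: ~[](((q | p) & p) | q) is false, so ~~[](((q | p) & p) | q) is true.
    At s0: [](((q | p) & p) | q) is true, so ~[](((q | p) & p) | q) is false.
      At s0: [](((q | p) & p) | q) requires ((q | p) & p) | q at every successor {s5, s6}.
        At s5: ((q | p) & p) | q is true.
        At s6: ((q | p) & p) | q is true.
      So [](((q | p) & p) | q) is true at s0.

Yes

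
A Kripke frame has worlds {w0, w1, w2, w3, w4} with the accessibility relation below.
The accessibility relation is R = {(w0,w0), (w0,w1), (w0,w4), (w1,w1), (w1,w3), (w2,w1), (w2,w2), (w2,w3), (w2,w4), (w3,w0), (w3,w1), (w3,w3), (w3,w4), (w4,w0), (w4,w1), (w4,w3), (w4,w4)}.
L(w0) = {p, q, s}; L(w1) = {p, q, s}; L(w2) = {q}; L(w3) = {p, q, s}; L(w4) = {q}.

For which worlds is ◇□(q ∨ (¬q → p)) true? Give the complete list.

Recall that □ψ holds at a world iff ψ holds at every accessible world, and ◇ψ holds iff ψ holds at some accessible world.
Let φ = ◇□(q ∨ (¬q → p)). Evaluate φ at each world:
  w0 (successors {w0, w1, w4}): φ is true.
  w1 (successors {w1, w3}): φ is true.
  w2 (successors {w1, w2, w3, w4}): φ is true.
  w3 (successors {w0, w1, w3, w4}): φ is true.
  w4 (successors {w0, w1, w3, w4}): φ is true.
For instance, at w2:
  At w2: ◇□(q ∨ (¬q → p)) requires □(q ∨ (¬q → p)) at some successor in {w1, w2, w3, w4}.
    □(q ∨ (¬q → p)) holds at w1, so ◇□(q ∨ (¬q → p)) is true at w2.
      At w1: □(q ∨ (¬q → p)) requires q ∨ (¬q → p) at every successor {w1, w3}.
        At w1: q ∨ (¬q → p) is true.
        At w3: q ∨ (¬q → p) is true.
      So □(q ∨ (¬q → p)) is true at w1.
Satisfying worlds: {w0, w1, w2, w3, w4}

w0, w1, w2, w3, w4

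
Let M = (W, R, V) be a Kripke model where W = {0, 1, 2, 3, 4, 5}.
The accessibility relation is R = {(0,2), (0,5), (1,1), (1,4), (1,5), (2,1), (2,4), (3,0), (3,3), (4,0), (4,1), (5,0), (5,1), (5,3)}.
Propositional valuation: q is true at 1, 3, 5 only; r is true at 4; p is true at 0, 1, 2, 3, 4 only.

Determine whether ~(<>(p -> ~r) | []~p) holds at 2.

No

Recall that []ψ holds at a world iff ψ holds at every accessible world, and <>ψ holds iff ψ holds at some accessible world.
At 2: <>(p -> ~r) | []~p is true, so ~(<>(p -> ~r) | []~p) is false.
  At 2: <>(p -> ~r) is true, []~p is false, so <>(p -> ~r) | []~p is true.
    At 2: <>(p -> ~r) requires p -> ~r at some successor in {1, 4}.
      p -> ~r holds at 1, so <>(p -> ~r) is true at 2.
    At 2: []~p requires ~p at every successor {1, 4}.
      ~p fails at 1, so []~p is false at 2.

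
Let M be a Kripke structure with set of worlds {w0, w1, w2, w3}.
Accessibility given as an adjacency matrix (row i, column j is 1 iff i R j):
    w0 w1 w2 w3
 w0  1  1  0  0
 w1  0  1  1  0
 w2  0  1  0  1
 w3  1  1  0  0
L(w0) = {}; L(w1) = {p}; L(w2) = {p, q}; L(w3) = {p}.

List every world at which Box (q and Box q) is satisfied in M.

none

Let φ = Box (q and Box q). Evaluate φ at each world:
  w0 (successors {w0, w1}): φ is false.
  w1 (successors {w1, w2}): φ is false.
  w2 (successors {w1, w3}): φ is false.
  w3 (successors {w0, w1}): φ is false.
For instance, at w2:
  At w2: Box (q and Box q) requires q and Box q at every successor {w1, w3}.
    q and Box q fails at w1, so Box (q and Box q) is false at w2.
      At w1: q is false, Box q is false, so q and Box q is false.
Satisfying worlds: none.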